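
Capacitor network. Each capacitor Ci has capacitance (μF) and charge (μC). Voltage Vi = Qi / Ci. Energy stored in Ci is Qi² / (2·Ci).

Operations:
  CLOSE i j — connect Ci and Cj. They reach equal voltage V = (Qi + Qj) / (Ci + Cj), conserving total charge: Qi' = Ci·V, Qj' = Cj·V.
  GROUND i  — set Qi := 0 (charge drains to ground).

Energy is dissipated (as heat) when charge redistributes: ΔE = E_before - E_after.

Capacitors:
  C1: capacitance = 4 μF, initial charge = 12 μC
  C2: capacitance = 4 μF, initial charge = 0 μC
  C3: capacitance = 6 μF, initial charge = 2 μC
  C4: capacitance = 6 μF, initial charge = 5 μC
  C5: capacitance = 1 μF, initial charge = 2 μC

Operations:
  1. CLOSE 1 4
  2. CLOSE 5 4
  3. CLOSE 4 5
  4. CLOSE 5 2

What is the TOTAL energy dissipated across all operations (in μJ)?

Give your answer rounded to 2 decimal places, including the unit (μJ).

Answer: 6.89 μJ

Derivation:
Initial: C1(4μF, Q=12μC, V=3.00V), C2(4μF, Q=0μC, V=0.00V), C3(6μF, Q=2μC, V=0.33V), C4(6μF, Q=5μC, V=0.83V), C5(1μF, Q=2μC, V=2.00V)
Op 1: CLOSE 1-4: Q_total=17.00, C_total=10.00, V=1.70; Q1=6.80, Q4=10.20; dissipated=5.633
Op 2: CLOSE 5-4: Q_total=12.20, C_total=7.00, V=1.74; Q5=1.74, Q4=10.46; dissipated=0.039
Op 3: CLOSE 4-5: Q_total=12.20, C_total=7.00, V=1.74; Q4=10.46, Q5=1.74; dissipated=0.000
Op 4: CLOSE 5-2: Q_total=1.74, C_total=5.00, V=0.35; Q5=0.35, Q2=1.39; dissipated=1.215
Total dissipated: 6.887 μJ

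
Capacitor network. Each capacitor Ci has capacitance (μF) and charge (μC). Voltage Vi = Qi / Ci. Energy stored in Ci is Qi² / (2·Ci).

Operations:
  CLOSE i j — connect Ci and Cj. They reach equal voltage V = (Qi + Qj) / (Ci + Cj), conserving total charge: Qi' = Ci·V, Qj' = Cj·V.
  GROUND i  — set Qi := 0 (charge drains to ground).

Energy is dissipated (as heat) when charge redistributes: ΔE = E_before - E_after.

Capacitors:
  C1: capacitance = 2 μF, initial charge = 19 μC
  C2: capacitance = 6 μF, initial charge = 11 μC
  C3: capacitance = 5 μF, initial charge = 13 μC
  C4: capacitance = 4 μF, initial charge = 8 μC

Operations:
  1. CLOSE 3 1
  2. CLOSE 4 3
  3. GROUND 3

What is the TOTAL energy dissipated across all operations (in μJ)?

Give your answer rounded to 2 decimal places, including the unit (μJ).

Answer: 70.74 μJ

Derivation:
Initial: C1(2μF, Q=19μC, V=9.50V), C2(6μF, Q=11μC, V=1.83V), C3(5μF, Q=13μC, V=2.60V), C4(4μF, Q=8μC, V=2.00V)
Op 1: CLOSE 3-1: Q_total=32.00, C_total=7.00, V=4.57; Q3=22.86, Q1=9.14; dissipated=34.007
Op 2: CLOSE 4-3: Q_total=30.86, C_total=9.00, V=3.43; Q4=13.71, Q3=17.14; dissipated=7.347
Op 3: GROUND 3: Q3=0; energy lost=29.388
Total dissipated: 70.742 μJ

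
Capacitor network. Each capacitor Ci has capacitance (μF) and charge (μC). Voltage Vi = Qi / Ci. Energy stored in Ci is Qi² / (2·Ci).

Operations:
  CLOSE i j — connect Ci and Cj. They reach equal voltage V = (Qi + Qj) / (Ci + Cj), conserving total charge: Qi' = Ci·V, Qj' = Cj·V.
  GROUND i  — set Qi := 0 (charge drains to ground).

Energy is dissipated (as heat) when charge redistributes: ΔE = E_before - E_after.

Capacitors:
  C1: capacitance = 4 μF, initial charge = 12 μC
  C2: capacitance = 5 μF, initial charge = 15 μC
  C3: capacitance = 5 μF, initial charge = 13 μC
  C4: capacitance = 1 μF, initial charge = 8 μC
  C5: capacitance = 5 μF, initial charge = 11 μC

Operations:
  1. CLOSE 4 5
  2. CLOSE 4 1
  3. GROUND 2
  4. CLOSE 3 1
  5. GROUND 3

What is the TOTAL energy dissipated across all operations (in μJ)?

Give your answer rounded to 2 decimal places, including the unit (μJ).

Answer: 56.23 μJ

Derivation:
Initial: C1(4μF, Q=12μC, V=3.00V), C2(5μF, Q=15μC, V=3.00V), C3(5μF, Q=13μC, V=2.60V), C4(1μF, Q=8μC, V=8.00V), C5(5μF, Q=11μC, V=2.20V)
Op 1: CLOSE 4-5: Q_total=19.00, C_total=6.00, V=3.17; Q4=3.17, Q5=15.83; dissipated=14.017
Op 2: CLOSE 4-1: Q_total=15.17, C_total=5.00, V=3.03; Q4=3.03, Q1=12.13; dissipated=0.011
Op 3: GROUND 2: Q2=0; energy lost=22.500
Op 4: CLOSE 3-1: Q_total=25.13, C_total=9.00, V=2.79; Q3=13.96, Q1=11.17; dissipated=0.209
Op 5: GROUND 3: Q3=0; energy lost=19.496
Total dissipated: 56.233 μJ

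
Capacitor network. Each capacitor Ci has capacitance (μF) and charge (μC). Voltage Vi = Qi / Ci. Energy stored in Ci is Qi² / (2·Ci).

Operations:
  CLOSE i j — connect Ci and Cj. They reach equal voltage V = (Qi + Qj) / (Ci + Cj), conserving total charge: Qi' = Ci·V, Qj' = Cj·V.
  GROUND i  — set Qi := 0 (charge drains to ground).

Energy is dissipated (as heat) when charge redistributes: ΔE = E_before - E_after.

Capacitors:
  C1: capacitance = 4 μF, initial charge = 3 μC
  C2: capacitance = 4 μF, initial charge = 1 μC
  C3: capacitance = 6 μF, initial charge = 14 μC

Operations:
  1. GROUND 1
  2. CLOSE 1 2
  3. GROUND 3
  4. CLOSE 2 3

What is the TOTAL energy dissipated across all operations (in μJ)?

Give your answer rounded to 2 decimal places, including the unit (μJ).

Initial: C1(4μF, Q=3μC, V=0.75V), C2(4μF, Q=1μC, V=0.25V), C3(6μF, Q=14μC, V=2.33V)
Op 1: GROUND 1: Q1=0; energy lost=1.125
Op 2: CLOSE 1-2: Q_total=1.00, C_total=8.00, V=0.12; Q1=0.50, Q2=0.50; dissipated=0.062
Op 3: GROUND 3: Q3=0; energy lost=16.333
Op 4: CLOSE 2-3: Q_total=0.50, C_total=10.00, V=0.05; Q2=0.20, Q3=0.30; dissipated=0.019
Total dissipated: 17.540 μJ

Answer: 17.54 μJ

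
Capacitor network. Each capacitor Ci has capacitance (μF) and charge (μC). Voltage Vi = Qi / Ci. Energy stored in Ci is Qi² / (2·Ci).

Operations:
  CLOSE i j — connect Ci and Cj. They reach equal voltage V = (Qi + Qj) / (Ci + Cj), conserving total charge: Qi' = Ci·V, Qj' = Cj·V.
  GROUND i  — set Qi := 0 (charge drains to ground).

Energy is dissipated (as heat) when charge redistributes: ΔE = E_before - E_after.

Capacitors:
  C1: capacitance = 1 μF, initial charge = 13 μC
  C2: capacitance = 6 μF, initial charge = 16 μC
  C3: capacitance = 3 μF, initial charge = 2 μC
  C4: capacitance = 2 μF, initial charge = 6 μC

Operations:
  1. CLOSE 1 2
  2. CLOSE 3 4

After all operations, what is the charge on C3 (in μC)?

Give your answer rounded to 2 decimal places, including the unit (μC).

Initial: C1(1μF, Q=13μC, V=13.00V), C2(6μF, Q=16μC, V=2.67V), C3(3μF, Q=2μC, V=0.67V), C4(2μF, Q=6μC, V=3.00V)
Op 1: CLOSE 1-2: Q_total=29.00, C_total=7.00, V=4.14; Q1=4.14, Q2=24.86; dissipated=45.762
Op 2: CLOSE 3-4: Q_total=8.00, C_total=5.00, V=1.60; Q3=4.80, Q4=3.20; dissipated=3.267
Final charges: Q1=4.14, Q2=24.86, Q3=4.80, Q4=3.20

Answer: 4.80 μC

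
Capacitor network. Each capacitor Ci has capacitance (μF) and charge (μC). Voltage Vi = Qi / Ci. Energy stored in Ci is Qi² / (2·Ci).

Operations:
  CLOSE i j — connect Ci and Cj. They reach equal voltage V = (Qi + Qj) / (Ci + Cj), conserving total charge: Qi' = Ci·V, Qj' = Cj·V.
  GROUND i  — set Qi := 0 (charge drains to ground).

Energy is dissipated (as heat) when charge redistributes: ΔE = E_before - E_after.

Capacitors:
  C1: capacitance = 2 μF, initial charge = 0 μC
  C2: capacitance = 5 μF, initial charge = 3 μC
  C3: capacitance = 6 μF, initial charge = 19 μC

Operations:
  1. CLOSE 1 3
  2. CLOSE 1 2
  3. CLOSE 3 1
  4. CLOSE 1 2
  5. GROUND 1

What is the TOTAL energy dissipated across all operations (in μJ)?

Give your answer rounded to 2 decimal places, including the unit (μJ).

Answer: 13.52 μJ

Derivation:
Initial: C1(2μF, Q=0μC, V=0.00V), C2(5μF, Q=3μC, V=0.60V), C3(6μF, Q=19μC, V=3.17V)
Op 1: CLOSE 1-3: Q_total=19.00, C_total=8.00, V=2.38; Q1=4.75, Q3=14.25; dissipated=7.521
Op 2: CLOSE 1-2: Q_total=7.75, C_total=7.00, V=1.11; Q1=2.21, Q2=5.54; dissipated=2.250
Op 3: CLOSE 3-1: Q_total=16.46, C_total=8.00, V=2.06; Q3=12.35, Q1=4.12; dissipated=1.206
Op 4: CLOSE 1-2: Q_total=9.65, C_total=7.00, V=1.38; Q1=2.76, Q2=6.89; dissipated=0.646
Op 5: GROUND 1: Q1=0; energy lost=1.901
Total dissipated: 13.524 μJ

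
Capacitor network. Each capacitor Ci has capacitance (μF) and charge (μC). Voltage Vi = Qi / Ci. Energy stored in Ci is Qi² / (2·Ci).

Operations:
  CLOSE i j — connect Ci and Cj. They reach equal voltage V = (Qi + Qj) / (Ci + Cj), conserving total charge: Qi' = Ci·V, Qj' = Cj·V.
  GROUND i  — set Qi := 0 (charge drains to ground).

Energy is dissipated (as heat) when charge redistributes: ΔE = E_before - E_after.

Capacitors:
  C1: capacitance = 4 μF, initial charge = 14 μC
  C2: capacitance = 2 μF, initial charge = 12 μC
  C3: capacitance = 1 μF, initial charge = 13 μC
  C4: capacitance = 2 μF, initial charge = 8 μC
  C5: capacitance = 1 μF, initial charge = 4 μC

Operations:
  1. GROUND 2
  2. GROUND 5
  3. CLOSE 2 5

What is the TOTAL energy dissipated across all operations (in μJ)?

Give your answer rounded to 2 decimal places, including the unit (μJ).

Initial: C1(4μF, Q=14μC, V=3.50V), C2(2μF, Q=12μC, V=6.00V), C3(1μF, Q=13μC, V=13.00V), C4(2μF, Q=8μC, V=4.00V), C5(1μF, Q=4μC, V=4.00V)
Op 1: GROUND 2: Q2=0; energy lost=36.000
Op 2: GROUND 5: Q5=0; energy lost=8.000
Op 3: CLOSE 2-5: Q_total=0.00, C_total=3.00, V=0.00; Q2=0.00, Q5=0.00; dissipated=0.000
Total dissipated: 44.000 μJ

Answer: 44.00 μJ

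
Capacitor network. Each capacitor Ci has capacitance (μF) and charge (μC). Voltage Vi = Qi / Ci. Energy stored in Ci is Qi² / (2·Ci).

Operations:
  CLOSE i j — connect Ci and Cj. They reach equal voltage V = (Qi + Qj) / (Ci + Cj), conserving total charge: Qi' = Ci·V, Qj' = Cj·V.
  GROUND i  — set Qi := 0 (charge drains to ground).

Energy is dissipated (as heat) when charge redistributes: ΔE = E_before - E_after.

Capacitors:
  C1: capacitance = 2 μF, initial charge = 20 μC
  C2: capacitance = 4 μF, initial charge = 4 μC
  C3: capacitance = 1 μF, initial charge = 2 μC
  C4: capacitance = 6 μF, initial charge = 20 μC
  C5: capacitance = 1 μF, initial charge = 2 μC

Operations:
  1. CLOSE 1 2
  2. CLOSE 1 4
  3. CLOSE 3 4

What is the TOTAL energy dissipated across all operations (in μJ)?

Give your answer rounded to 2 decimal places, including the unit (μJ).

Initial: C1(2μF, Q=20μC, V=10.00V), C2(4μF, Q=4μC, V=1.00V), C3(1μF, Q=2μC, V=2.00V), C4(6μF, Q=20μC, V=3.33V), C5(1μF, Q=2μC, V=2.00V)
Op 1: CLOSE 1-2: Q_total=24.00, C_total=6.00, V=4.00; Q1=8.00, Q2=16.00; dissipated=54.000
Op 2: CLOSE 1-4: Q_total=28.00, C_total=8.00, V=3.50; Q1=7.00, Q4=21.00; dissipated=0.333
Op 3: CLOSE 3-4: Q_total=23.00, C_total=7.00, V=3.29; Q3=3.29, Q4=19.71; dissipated=0.964
Total dissipated: 55.298 μJ

Answer: 55.30 μJ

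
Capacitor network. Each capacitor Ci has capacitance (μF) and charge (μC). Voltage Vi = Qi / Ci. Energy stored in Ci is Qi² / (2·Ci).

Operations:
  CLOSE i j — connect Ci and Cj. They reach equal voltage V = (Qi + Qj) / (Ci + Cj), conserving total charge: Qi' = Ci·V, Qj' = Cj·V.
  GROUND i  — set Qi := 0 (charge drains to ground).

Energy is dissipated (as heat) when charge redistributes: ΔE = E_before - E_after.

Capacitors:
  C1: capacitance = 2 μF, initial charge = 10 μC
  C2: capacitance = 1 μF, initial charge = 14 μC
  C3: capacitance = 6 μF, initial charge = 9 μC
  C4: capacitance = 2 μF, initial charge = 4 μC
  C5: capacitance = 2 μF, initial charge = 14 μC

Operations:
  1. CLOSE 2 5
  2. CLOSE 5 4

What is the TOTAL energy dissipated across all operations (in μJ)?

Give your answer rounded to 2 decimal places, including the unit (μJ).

Initial: C1(2μF, Q=10μC, V=5.00V), C2(1μF, Q=14μC, V=14.00V), C3(6μF, Q=9μC, V=1.50V), C4(2μF, Q=4μC, V=2.00V), C5(2μF, Q=14μC, V=7.00V)
Op 1: CLOSE 2-5: Q_total=28.00, C_total=3.00, V=9.33; Q2=9.33, Q5=18.67; dissipated=16.333
Op 2: CLOSE 5-4: Q_total=22.67, C_total=4.00, V=5.67; Q5=11.33, Q4=11.33; dissipated=26.889
Total dissipated: 43.222 μJ

Answer: 43.22 μJ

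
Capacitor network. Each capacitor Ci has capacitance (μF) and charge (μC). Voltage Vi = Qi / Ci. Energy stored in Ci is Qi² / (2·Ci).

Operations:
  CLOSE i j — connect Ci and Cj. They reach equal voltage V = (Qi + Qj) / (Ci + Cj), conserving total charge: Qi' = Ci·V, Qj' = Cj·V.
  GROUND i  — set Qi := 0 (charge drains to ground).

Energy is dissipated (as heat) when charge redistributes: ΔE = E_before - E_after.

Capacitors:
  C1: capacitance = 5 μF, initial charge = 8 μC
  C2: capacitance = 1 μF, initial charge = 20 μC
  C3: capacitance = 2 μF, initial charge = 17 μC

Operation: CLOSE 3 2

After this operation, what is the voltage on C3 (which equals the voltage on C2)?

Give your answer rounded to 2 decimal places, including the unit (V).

Initial: C1(5μF, Q=8μC, V=1.60V), C2(1μF, Q=20μC, V=20.00V), C3(2μF, Q=17μC, V=8.50V)
Op 1: CLOSE 3-2: Q_total=37.00, C_total=3.00, V=12.33; Q3=24.67, Q2=12.33; dissipated=44.083

Answer: 12.33 V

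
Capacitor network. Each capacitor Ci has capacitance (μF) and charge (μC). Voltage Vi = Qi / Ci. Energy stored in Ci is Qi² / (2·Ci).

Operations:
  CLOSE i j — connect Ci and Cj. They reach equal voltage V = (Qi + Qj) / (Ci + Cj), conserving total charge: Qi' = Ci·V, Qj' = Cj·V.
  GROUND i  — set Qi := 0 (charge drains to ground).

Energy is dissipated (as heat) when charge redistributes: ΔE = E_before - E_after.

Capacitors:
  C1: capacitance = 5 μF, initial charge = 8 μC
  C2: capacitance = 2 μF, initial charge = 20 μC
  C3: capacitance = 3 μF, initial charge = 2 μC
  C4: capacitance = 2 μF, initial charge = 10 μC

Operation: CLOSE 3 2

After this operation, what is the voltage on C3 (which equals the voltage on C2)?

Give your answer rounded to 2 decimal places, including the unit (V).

Initial: C1(5μF, Q=8μC, V=1.60V), C2(2μF, Q=20μC, V=10.00V), C3(3μF, Q=2μC, V=0.67V), C4(2μF, Q=10μC, V=5.00V)
Op 1: CLOSE 3-2: Q_total=22.00, C_total=5.00, V=4.40; Q3=13.20, Q2=8.80; dissipated=52.267

Answer: 4.40 V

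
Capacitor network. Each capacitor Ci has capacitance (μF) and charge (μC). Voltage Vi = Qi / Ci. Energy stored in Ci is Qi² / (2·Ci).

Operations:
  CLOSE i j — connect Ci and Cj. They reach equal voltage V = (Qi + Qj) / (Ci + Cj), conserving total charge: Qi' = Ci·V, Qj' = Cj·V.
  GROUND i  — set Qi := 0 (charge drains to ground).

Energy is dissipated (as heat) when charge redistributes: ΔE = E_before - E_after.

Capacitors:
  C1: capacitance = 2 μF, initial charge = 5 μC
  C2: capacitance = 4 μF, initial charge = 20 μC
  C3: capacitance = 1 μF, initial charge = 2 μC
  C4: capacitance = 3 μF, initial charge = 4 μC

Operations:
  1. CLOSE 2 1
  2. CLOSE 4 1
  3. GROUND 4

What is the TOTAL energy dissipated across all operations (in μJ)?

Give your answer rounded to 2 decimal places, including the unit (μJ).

Initial: C1(2μF, Q=5μC, V=2.50V), C2(4μF, Q=20μC, V=5.00V), C3(1μF, Q=2μC, V=2.00V), C4(3μF, Q=4μC, V=1.33V)
Op 1: CLOSE 2-1: Q_total=25.00, C_total=6.00, V=4.17; Q2=16.67, Q1=8.33; dissipated=4.167
Op 2: CLOSE 4-1: Q_total=12.33, C_total=5.00, V=2.47; Q4=7.40, Q1=4.93; dissipated=4.817
Op 3: GROUND 4: Q4=0; energy lost=9.127
Total dissipated: 18.110 μJ

Answer: 18.11 μJ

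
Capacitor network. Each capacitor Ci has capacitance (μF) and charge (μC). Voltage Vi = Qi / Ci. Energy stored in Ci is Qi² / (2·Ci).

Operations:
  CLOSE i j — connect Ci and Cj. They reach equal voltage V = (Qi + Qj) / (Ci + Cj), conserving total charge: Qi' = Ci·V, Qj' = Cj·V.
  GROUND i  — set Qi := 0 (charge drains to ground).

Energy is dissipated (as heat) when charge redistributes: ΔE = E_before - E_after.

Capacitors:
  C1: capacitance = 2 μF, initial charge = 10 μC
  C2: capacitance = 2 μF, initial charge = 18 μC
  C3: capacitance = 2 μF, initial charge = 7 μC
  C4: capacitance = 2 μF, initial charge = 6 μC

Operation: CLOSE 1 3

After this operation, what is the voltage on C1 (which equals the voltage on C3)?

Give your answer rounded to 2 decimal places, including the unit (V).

Initial: C1(2μF, Q=10μC, V=5.00V), C2(2μF, Q=18μC, V=9.00V), C3(2μF, Q=7μC, V=3.50V), C4(2μF, Q=6μC, V=3.00V)
Op 1: CLOSE 1-3: Q_total=17.00, C_total=4.00, V=4.25; Q1=8.50, Q3=8.50; dissipated=1.125

Answer: 4.25 V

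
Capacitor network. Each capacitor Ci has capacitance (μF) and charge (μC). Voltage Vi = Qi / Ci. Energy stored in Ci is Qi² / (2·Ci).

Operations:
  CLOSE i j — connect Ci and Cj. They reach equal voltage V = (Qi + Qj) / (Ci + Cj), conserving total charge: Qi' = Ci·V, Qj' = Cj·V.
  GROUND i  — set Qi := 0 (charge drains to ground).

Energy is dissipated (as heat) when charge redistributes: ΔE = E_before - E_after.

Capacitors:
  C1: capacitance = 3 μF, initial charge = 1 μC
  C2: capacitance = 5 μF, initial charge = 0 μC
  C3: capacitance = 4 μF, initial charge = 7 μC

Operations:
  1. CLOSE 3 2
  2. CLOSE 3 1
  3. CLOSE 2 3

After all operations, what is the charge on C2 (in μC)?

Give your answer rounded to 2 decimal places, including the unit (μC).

Answer: 3.47 μC

Derivation:
Initial: C1(3μF, Q=1μC, V=0.33V), C2(5μF, Q=0μC, V=0.00V), C3(4μF, Q=7μC, V=1.75V)
Op 1: CLOSE 3-2: Q_total=7.00, C_total=9.00, V=0.78; Q3=3.11, Q2=3.89; dissipated=3.403
Op 2: CLOSE 3-1: Q_total=4.11, C_total=7.00, V=0.59; Q3=2.35, Q1=1.76; dissipated=0.169
Op 3: CLOSE 2-3: Q_total=6.24, C_total=9.00, V=0.69; Q2=3.47, Q3=2.77; dissipated=0.040
Final charges: Q1=1.76, Q2=3.47, Q3=2.77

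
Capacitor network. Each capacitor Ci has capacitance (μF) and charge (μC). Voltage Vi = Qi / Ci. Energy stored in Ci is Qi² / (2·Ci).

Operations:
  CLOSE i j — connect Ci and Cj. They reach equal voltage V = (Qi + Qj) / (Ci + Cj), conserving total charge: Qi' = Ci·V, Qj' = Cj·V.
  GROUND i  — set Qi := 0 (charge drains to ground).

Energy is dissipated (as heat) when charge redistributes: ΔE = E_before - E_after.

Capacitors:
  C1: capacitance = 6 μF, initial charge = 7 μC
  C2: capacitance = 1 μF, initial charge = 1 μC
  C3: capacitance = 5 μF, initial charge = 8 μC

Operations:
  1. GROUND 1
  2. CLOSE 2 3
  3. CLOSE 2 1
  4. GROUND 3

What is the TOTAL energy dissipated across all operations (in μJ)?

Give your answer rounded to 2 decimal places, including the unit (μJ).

Initial: C1(6μF, Q=7μC, V=1.17V), C2(1μF, Q=1μC, V=1.00V), C3(5μF, Q=8μC, V=1.60V)
Op 1: GROUND 1: Q1=0; energy lost=4.083
Op 2: CLOSE 2-3: Q_total=9.00, C_total=6.00, V=1.50; Q2=1.50, Q3=7.50; dissipated=0.150
Op 3: CLOSE 2-1: Q_total=1.50, C_total=7.00, V=0.21; Q2=0.21, Q1=1.29; dissipated=0.964
Op 4: GROUND 3: Q3=0; energy lost=5.625
Total dissipated: 10.823 μJ

Answer: 10.82 μJ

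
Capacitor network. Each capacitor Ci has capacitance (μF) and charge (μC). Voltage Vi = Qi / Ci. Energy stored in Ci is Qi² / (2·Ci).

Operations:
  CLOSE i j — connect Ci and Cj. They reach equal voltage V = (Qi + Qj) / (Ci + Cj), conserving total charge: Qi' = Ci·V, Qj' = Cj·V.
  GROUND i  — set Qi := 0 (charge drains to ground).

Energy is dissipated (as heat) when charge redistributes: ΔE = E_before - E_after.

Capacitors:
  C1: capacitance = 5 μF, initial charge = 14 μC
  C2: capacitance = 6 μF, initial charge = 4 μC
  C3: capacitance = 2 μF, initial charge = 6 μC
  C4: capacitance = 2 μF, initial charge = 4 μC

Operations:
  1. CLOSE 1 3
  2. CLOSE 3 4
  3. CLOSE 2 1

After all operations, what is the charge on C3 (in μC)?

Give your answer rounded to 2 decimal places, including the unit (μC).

Answer: 4.86 μC

Derivation:
Initial: C1(5μF, Q=14μC, V=2.80V), C2(6μF, Q=4μC, V=0.67V), C3(2μF, Q=6μC, V=3.00V), C4(2μF, Q=4μC, V=2.00V)
Op 1: CLOSE 1-3: Q_total=20.00, C_total=7.00, V=2.86; Q1=14.29, Q3=5.71; dissipated=0.029
Op 2: CLOSE 3-4: Q_total=9.71, C_total=4.00, V=2.43; Q3=4.86, Q4=4.86; dissipated=0.367
Op 3: CLOSE 2-1: Q_total=18.29, C_total=11.00, V=1.66; Q2=9.97, Q1=8.31; dissipated=6.543
Final charges: Q1=8.31, Q2=9.97, Q3=4.86, Q4=4.86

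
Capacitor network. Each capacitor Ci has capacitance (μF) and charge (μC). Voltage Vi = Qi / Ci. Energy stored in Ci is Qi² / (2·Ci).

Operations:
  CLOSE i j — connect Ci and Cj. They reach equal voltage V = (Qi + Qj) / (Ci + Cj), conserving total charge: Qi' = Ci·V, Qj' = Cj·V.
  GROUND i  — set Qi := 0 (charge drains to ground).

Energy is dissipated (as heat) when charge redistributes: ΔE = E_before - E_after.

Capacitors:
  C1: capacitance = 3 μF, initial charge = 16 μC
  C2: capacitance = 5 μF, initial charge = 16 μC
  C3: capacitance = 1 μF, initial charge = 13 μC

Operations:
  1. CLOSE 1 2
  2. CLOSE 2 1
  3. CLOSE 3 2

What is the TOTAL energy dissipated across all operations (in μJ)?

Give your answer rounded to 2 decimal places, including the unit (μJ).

Initial: C1(3μF, Q=16μC, V=5.33V), C2(5μF, Q=16μC, V=3.20V), C3(1μF, Q=13μC, V=13.00V)
Op 1: CLOSE 1-2: Q_total=32.00, C_total=8.00, V=4.00; Q1=12.00, Q2=20.00; dissipated=4.267
Op 2: CLOSE 2-1: Q_total=32.00, C_total=8.00, V=4.00; Q2=20.00, Q1=12.00; dissipated=0.000
Op 3: CLOSE 3-2: Q_total=33.00, C_total=6.00, V=5.50; Q3=5.50, Q2=27.50; dissipated=33.750
Total dissipated: 38.017 μJ

Answer: 38.02 μJ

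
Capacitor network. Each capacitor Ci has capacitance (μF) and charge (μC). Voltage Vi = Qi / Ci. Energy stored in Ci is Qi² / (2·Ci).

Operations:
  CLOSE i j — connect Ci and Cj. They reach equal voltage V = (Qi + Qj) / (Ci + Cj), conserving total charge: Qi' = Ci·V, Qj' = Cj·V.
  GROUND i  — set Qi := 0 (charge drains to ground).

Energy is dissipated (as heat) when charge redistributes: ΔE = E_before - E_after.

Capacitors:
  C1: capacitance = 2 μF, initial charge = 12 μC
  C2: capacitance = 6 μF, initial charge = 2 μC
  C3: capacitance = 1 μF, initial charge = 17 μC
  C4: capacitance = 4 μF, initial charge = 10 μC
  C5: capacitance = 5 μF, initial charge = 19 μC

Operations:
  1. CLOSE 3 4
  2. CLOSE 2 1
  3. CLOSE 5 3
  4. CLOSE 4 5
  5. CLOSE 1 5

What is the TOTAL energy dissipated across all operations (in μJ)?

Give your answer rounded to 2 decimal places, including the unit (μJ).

Initial: C1(2μF, Q=12μC, V=6.00V), C2(6μF, Q=2μC, V=0.33V), C3(1μF, Q=17μC, V=17.00V), C4(4μF, Q=10μC, V=2.50V), C5(5μF, Q=19μC, V=3.80V)
Op 1: CLOSE 3-4: Q_total=27.00, C_total=5.00, V=5.40; Q3=5.40, Q4=21.60; dissipated=84.100
Op 2: CLOSE 2-1: Q_total=14.00, C_total=8.00, V=1.75; Q2=10.50, Q1=3.50; dissipated=24.083
Op 3: CLOSE 5-3: Q_total=24.40, C_total=6.00, V=4.07; Q5=20.33, Q3=4.07; dissipated=1.067
Op 4: CLOSE 4-5: Q_total=41.93, C_total=9.00, V=4.66; Q4=18.64, Q5=23.30; dissipated=1.975
Op 5: CLOSE 1-5: Q_total=26.80, C_total=7.00, V=3.83; Q1=7.66, Q5=19.14; dissipated=6.046
Total dissipated: 117.271 μJ

Answer: 117.27 μJ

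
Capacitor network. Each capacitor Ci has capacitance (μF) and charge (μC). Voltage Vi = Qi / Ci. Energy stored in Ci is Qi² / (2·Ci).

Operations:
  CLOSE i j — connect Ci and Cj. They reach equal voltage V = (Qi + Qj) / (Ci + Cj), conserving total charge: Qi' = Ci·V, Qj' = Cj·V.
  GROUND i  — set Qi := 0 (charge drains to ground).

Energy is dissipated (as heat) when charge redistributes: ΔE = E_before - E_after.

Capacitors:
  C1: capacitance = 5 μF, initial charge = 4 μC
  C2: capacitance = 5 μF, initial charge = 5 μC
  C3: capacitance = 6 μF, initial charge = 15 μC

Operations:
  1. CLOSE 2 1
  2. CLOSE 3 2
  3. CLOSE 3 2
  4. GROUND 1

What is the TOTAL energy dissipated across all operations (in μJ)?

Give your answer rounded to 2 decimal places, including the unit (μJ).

Answer: 5.57 μJ

Derivation:
Initial: C1(5μF, Q=4μC, V=0.80V), C2(5μF, Q=5μC, V=1.00V), C3(6μF, Q=15μC, V=2.50V)
Op 1: CLOSE 2-1: Q_total=9.00, C_total=10.00, V=0.90; Q2=4.50, Q1=4.50; dissipated=0.050
Op 2: CLOSE 3-2: Q_total=19.50, C_total=11.00, V=1.77; Q3=10.64, Q2=8.86; dissipated=3.491
Op 3: CLOSE 3-2: Q_total=19.50, C_total=11.00, V=1.77; Q3=10.64, Q2=8.86; dissipated=0.000
Op 4: GROUND 1: Q1=0; energy lost=2.025
Total dissipated: 5.566 μJ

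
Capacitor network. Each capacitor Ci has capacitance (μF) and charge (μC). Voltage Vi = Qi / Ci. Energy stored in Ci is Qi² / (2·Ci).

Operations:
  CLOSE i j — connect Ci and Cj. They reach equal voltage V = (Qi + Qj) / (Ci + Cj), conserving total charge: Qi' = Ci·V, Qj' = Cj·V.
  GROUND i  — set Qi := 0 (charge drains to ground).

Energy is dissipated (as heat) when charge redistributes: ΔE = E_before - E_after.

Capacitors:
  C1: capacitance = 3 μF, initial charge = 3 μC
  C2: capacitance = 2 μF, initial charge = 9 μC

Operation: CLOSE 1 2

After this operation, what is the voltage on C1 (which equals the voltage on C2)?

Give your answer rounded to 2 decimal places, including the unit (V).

Answer: 2.40 V

Derivation:
Initial: C1(3μF, Q=3μC, V=1.00V), C2(2μF, Q=9μC, V=4.50V)
Op 1: CLOSE 1-2: Q_total=12.00, C_total=5.00, V=2.40; Q1=7.20, Q2=4.80; dissipated=7.350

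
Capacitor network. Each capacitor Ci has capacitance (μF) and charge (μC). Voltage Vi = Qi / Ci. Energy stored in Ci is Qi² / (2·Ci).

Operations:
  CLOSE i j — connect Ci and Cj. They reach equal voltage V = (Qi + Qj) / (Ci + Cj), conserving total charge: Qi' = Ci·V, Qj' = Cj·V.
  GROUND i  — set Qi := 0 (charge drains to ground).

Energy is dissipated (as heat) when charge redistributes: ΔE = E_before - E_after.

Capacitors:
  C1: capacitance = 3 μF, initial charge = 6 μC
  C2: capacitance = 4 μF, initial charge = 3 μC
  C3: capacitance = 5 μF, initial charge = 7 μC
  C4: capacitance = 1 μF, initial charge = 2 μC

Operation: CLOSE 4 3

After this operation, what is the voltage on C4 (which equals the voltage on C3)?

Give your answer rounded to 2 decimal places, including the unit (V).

Initial: C1(3μF, Q=6μC, V=2.00V), C2(4μF, Q=3μC, V=0.75V), C3(5μF, Q=7μC, V=1.40V), C4(1μF, Q=2μC, V=2.00V)
Op 1: CLOSE 4-3: Q_total=9.00, C_total=6.00, V=1.50; Q4=1.50, Q3=7.50; dissipated=0.150

Answer: 1.50 V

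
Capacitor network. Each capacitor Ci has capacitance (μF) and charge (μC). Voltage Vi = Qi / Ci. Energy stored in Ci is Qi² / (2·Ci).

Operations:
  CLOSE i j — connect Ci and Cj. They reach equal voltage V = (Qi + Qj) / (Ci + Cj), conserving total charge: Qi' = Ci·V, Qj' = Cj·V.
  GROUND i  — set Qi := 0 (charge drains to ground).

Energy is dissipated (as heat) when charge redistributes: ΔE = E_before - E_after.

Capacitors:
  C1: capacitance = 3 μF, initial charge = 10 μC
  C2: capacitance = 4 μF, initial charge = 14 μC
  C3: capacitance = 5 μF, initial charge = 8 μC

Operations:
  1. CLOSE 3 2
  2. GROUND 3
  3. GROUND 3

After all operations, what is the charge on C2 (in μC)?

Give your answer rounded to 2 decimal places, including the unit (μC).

Initial: C1(3μF, Q=10μC, V=3.33V), C2(4μF, Q=14μC, V=3.50V), C3(5μF, Q=8μC, V=1.60V)
Op 1: CLOSE 3-2: Q_total=22.00, C_total=9.00, V=2.44; Q3=12.22, Q2=9.78; dissipated=4.011
Op 2: GROUND 3: Q3=0; energy lost=14.938
Op 3: GROUND 3: Q3=0; energy lost=0.000
Final charges: Q1=10.00, Q2=9.78, Q3=0.00

Answer: 9.78 μC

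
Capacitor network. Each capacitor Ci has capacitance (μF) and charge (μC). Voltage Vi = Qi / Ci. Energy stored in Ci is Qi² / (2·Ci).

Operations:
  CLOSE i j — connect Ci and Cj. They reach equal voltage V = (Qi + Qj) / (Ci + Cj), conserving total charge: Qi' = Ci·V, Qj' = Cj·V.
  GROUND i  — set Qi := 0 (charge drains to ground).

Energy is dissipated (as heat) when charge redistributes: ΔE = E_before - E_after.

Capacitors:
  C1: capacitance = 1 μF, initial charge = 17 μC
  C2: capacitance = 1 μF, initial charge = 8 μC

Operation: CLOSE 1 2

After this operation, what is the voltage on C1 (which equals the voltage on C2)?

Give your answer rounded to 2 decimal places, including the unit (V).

Answer: 12.50 V

Derivation:
Initial: C1(1μF, Q=17μC, V=17.00V), C2(1μF, Q=8μC, V=8.00V)
Op 1: CLOSE 1-2: Q_total=25.00, C_total=2.00, V=12.50; Q1=12.50, Q2=12.50; dissipated=20.250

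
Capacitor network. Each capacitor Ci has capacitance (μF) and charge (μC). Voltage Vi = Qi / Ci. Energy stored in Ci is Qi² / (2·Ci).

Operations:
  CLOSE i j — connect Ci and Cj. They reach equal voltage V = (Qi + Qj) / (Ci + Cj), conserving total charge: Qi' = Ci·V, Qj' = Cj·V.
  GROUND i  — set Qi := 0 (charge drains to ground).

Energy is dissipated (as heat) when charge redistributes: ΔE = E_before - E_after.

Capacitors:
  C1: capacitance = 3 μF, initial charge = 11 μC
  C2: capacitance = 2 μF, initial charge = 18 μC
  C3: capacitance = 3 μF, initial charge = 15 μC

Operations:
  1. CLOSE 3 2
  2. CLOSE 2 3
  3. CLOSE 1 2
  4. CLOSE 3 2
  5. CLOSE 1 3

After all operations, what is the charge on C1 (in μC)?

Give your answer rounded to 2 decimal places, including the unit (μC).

Answer: 16.10 μC

Derivation:
Initial: C1(3μF, Q=11μC, V=3.67V), C2(2μF, Q=18μC, V=9.00V), C3(3μF, Q=15μC, V=5.00V)
Op 1: CLOSE 3-2: Q_total=33.00, C_total=5.00, V=6.60; Q3=19.80, Q2=13.20; dissipated=9.600
Op 2: CLOSE 2-3: Q_total=33.00, C_total=5.00, V=6.60; Q2=13.20, Q3=19.80; dissipated=0.000
Op 3: CLOSE 1-2: Q_total=24.20, C_total=5.00, V=4.84; Q1=14.52, Q2=9.68; dissipated=5.163
Op 4: CLOSE 3-2: Q_total=29.48, C_total=5.00, V=5.90; Q3=17.69, Q2=11.79; dissipated=1.859
Op 5: CLOSE 1-3: Q_total=32.21, C_total=6.00, V=5.37; Q1=16.10, Q3=16.10; dissipated=0.836
Final charges: Q1=16.10, Q2=11.79, Q3=16.10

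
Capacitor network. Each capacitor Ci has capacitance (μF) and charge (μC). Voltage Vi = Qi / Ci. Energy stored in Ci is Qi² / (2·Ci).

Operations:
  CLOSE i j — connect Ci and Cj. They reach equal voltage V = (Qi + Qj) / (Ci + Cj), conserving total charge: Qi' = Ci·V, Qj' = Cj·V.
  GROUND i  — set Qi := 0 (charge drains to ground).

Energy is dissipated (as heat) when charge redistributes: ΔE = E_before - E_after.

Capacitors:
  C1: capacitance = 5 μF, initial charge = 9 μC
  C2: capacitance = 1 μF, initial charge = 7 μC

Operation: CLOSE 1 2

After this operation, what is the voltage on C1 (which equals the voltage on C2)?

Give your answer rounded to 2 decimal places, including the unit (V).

Initial: C1(5μF, Q=9μC, V=1.80V), C2(1μF, Q=7μC, V=7.00V)
Op 1: CLOSE 1-2: Q_total=16.00, C_total=6.00, V=2.67; Q1=13.33, Q2=2.67; dissipated=11.267

Answer: 2.67 V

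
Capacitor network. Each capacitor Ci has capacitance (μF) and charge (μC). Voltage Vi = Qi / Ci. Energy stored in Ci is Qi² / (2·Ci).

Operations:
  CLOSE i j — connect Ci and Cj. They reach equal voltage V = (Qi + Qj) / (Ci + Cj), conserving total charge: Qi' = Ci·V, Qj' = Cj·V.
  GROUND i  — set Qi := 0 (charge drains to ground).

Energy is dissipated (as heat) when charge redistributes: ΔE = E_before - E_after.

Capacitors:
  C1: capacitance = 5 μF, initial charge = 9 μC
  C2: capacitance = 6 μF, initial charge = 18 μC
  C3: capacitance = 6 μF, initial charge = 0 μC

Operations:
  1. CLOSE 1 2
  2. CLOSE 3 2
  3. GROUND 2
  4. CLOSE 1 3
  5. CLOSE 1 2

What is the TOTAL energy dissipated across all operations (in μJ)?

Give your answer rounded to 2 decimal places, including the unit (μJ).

Initial: C1(5μF, Q=9μC, V=1.80V), C2(6μF, Q=18μC, V=3.00V), C3(6μF, Q=0μC, V=0.00V)
Op 1: CLOSE 1-2: Q_total=27.00, C_total=11.00, V=2.45; Q1=12.27, Q2=14.73; dissipated=1.964
Op 2: CLOSE 3-2: Q_total=14.73, C_total=12.00, V=1.23; Q3=7.36, Q2=7.36; dissipated=9.037
Op 3: GROUND 2: Q2=0; energy lost=4.519
Op 4: CLOSE 1-3: Q_total=19.64, C_total=11.00, V=1.79; Q1=8.93, Q3=10.71; dissipated=2.054
Op 5: CLOSE 1-2: Q_total=8.93, C_total=11.00, V=0.81; Q1=4.06, Q2=4.87; dissipated=4.345
Total dissipated: 21.919 μJ

Answer: 21.92 μJ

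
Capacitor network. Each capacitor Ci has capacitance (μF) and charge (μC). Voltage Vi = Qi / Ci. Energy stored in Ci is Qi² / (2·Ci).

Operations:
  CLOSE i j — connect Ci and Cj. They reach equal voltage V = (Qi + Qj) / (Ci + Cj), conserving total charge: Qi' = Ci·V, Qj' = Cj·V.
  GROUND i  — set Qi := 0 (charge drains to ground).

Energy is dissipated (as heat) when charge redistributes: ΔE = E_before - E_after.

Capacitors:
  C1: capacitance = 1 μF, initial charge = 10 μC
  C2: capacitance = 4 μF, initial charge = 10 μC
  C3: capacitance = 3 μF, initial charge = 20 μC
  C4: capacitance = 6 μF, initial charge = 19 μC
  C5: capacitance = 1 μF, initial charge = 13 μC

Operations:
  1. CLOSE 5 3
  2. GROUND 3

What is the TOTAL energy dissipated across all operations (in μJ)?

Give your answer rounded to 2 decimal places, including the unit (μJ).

Answer: 117.14 μJ

Derivation:
Initial: C1(1μF, Q=10μC, V=10.00V), C2(4μF, Q=10μC, V=2.50V), C3(3μF, Q=20μC, V=6.67V), C4(6μF, Q=19μC, V=3.17V), C5(1μF, Q=13μC, V=13.00V)
Op 1: CLOSE 5-3: Q_total=33.00, C_total=4.00, V=8.25; Q5=8.25, Q3=24.75; dissipated=15.042
Op 2: GROUND 3: Q3=0; energy lost=102.094
Total dissipated: 117.135 μJ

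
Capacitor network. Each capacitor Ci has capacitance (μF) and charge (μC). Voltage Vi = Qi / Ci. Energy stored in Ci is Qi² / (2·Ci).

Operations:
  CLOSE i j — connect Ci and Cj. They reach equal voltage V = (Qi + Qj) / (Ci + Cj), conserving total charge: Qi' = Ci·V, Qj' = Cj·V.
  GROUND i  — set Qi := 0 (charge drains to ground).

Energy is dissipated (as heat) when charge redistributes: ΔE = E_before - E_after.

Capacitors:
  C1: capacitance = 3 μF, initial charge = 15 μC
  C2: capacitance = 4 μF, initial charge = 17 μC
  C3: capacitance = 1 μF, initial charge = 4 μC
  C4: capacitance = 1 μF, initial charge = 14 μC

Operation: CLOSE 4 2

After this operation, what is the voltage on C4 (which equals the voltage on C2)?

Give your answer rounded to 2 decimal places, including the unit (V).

Initial: C1(3μF, Q=15μC, V=5.00V), C2(4μF, Q=17μC, V=4.25V), C3(1μF, Q=4μC, V=4.00V), C4(1μF, Q=14μC, V=14.00V)
Op 1: CLOSE 4-2: Q_total=31.00, C_total=5.00, V=6.20; Q4=6.20, Q2=24.80; dissipated=38.025

Answer: 6.20 V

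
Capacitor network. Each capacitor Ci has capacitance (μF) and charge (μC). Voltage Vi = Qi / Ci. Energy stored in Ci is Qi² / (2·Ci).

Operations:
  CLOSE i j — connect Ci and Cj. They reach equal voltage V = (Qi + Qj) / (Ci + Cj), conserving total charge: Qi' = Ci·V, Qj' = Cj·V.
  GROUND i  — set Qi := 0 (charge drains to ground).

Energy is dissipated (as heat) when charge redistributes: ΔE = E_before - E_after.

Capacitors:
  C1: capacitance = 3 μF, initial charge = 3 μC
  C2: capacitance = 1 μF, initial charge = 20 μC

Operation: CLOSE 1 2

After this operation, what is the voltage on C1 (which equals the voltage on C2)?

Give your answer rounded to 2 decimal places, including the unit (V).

Initial: C1(3μF, Q=3μC, V=1.00V), C2(1μF, Q=20μC, V=20.00V)
Op 1: CLOSE 1-2: Q_total=23.00, C_total=4.00, V=5.75; Q1=17.25, Q2=5.75; dissipated=135.375

Answer: 5.75 V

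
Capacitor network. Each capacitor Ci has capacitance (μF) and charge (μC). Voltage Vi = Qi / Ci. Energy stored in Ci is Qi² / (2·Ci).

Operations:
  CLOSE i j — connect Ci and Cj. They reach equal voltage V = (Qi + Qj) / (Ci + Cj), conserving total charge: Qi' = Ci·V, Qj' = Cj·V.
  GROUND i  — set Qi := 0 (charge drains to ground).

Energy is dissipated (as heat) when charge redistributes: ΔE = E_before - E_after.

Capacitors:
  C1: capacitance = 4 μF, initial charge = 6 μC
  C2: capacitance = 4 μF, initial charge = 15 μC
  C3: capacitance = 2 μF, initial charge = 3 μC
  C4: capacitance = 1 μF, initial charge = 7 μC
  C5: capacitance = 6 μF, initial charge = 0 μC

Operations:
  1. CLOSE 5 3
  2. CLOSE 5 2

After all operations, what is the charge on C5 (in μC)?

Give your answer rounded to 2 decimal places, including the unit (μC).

Answer: 10.35 μC

Derivation:
Initial: C1(4μF, Q=6μC, V=1.50V), C2(4μF, Q=15μC, V=3.75V), C3(2μF, Q=3μC, V=1.50V), C4(1μF, Q=7μC, V=7.00V), C5(6μF, Q=0μC, V=0.00V)
Op 1: CLOSE 5-3: Q_total=3.00, C_total=8.00, V=0.38; Q5=2.25, Q3=0.75; dissipated=1.688
Op 2: CLOSE 5-2: Q_total=17.25, C_total=10.00, V=1.73; Q5=10.35, Q2=6.90; dissipated=13.669
Final charges: Q1=6.00, Q2=6.90, Q3=0.75, Q4=7.00, Q5=10.35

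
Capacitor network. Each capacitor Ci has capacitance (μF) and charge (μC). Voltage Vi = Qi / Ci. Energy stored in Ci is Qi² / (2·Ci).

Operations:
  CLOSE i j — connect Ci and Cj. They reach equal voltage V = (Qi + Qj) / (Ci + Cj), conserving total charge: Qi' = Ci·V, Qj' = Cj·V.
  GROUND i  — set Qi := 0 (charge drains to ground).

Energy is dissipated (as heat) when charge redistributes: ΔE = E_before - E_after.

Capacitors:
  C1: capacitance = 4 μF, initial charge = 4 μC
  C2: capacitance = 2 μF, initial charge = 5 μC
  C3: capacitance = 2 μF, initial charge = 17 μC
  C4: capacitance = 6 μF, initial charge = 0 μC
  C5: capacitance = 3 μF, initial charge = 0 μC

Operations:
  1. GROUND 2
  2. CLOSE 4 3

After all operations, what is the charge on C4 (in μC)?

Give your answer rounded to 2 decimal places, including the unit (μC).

Answer: 12.75 μC

Derivation:
Initial: C1(4μF, Q=4μC, V=1.00V), C2(2μF, Q=5μC, V=2.50V), C3(2μF, Q=17μC, V=8.50V), C4(6μF, Q=0μC, V=0.00V), C5(3μF, Q=0μC, V=0.00V)
Op 1: GROUND 2: Q2=0; energy lost=6.250
Op 2: CLOSE 4-3: Q_total=17.00, C_total=8.00, V=2.12; Q4=12.75, Q3=4.25; dissipated=54.188
Final charges: Q1=4.00, Q2=0.00, Q3=4.25, Q4=12.75, Q5=0.00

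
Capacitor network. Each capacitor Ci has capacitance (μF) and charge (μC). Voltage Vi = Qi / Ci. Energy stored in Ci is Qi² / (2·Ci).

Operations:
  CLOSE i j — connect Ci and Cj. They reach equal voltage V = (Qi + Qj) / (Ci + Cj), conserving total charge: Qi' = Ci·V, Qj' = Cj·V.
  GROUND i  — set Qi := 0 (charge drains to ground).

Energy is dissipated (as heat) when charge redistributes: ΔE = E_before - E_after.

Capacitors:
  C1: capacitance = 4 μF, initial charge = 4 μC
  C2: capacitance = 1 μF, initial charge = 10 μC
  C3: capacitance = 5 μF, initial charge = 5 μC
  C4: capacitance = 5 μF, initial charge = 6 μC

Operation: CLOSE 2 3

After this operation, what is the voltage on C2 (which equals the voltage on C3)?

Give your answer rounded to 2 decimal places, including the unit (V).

Initial: C1(4μF, Q=4μC, V=1.00V), C2(1μF, Q=10μC, V=10.00V), C3(5μF, Q=5μC, V=1.00V), C4(5μF, Q=6μC, V=1.20V)
Op 1: CLOSE 2-3: Q_total=15.00, C_total=6.00, V=2.50; Q2=2.50, Q3=12.50; dissipated=33.750

Answer: 2.50 V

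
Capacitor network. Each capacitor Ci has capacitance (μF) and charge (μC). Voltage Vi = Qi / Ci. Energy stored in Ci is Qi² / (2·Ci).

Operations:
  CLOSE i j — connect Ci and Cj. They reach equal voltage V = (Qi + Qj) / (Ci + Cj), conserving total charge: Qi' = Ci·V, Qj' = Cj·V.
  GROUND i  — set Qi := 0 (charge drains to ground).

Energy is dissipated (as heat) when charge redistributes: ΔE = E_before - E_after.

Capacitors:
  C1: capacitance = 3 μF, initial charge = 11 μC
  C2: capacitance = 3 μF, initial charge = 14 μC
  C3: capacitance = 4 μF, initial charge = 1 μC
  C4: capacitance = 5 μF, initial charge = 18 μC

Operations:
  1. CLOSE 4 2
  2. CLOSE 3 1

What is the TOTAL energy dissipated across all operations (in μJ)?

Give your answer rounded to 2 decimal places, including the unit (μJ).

Answer: 11.07 μJ

Derivation:
Initial: C1(3μF, Q=11μC, V=3.67V), C2(3μF, Q=14μC, V=4.67V), C3(4μF, Q=1μC, V=0.25V), C4(5μF, Q=18μC, V=3.60V)
Op 1: CLOSE 4-2: Q_total=32.00, C_total=8.00, V=4.00; Q4=20.00, Q2=12.00; dissipated=1.067
Op 2: CLOSE 3-1: Q_total=12.00, C_total=7.00, V=1.71; Q3=6.86, Q1=5.14; dissipated=10.006
Total dissipated: 11.073 μJ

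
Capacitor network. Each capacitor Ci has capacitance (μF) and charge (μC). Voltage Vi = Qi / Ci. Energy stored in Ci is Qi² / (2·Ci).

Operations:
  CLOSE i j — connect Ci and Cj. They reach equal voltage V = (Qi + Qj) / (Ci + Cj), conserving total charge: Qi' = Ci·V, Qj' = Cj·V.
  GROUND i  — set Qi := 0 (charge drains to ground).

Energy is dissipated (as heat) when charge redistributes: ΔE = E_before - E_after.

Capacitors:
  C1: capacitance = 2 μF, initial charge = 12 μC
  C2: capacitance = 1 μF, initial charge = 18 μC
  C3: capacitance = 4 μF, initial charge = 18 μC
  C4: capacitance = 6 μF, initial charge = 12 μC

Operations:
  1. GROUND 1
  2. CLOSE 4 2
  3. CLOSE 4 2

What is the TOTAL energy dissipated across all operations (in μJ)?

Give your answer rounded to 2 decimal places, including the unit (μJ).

Initial: C1(2μF, Q=12μC, V=6.00V), C2(1μF, Q=18μC, V=18.00V), C3(4μF, Q=18μC, V=4.50V), C4(6μF, Q=12μC, V=2.00V)
Op 1: GROUND 1: Q1=0; energy lost=36.000
Op 2: CLOSE 4-2: Q_total=30.00, C_total=7.00, V=4.29; Q4=25.71, Q2=4.29; dissipated=109.714
Op 3: CLOSE 4-2: Q_total=30.00, C_total=7.00, V=4.29; Q4=25.71, Q2=4.29; dissipated=0.000
Total dissipated: 145.714 μJ

Answer: 145.71 μJ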